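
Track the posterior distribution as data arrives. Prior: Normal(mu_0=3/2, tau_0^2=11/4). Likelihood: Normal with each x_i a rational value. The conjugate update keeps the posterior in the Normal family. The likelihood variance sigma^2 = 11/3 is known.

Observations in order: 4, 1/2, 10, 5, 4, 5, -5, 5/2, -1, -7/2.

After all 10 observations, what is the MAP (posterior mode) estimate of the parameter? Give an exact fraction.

obs 1: x=4 → posterior Normal(18/7, 11/7)
obs 2: x=1/2 → posterior Normal(39/20, 11/10)
obs 3: x=10 → posterior Normal(99/26, 11/13)
obs 4: x=5 → posterior Normal(129/32, 11/16)
obs 5: x=4 → posterior Normal(153/38, 11/19)
obs 6: x=5 → posterior Normal(183/44, 1/2)
obs 7: x=-5 → posterior Normal(153/50, 11/25)
obs 8: x=5/2 → posterior Normal(3, 11/28)
obs 9: x=-1 → posterior Normal(81/31, 11/31)
obs 10: x=-7/2 → posterior Normal(141/68, 11/34)

141/68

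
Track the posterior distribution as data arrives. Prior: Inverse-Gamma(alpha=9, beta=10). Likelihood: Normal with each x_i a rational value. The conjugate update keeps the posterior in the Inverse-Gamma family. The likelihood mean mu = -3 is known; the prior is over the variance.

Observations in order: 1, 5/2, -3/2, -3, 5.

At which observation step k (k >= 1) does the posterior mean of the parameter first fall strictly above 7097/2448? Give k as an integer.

k = 2

obs 1: x=1 → posterior Inverse-Gamma(19/2, 18)
obs 2: x=5/2 → posterior Inverse-Gamma(10, 265/8)
obs 3: x=-3/2 → posterior Inverse-Gamma(21/2, 137/4)
obs 4: x=-3 → posterior Inverse-Gamma(11, 137/4)
obs 5: x=5 → posterior Inverse-Gamma(23/2, 265/4)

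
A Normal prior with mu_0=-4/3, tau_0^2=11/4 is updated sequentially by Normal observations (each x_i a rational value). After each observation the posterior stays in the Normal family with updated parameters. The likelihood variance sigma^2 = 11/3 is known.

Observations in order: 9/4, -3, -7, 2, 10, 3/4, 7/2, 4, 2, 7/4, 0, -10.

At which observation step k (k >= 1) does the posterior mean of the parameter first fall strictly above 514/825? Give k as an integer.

obs 1: x=9/4 → posterior Normal(17/84, 11/7)
obs 2: x=-3 → posterior Normal(-91/120, 11/10)
obs 3: x=-7 → posterior Normal(-343/156, 11/13)
obs 4: x=2 → posterior Normal(-271/192, 11/16)
obs 5: x=10 → posterior Normal(89/228, 11/19)
obs 6: x=3/4 → posterior Normal(29/66, 1/2)
obs 7: x=7/2 → posterior Normal(121/150, 11/25)
obs 8: x=4 → posterior Normal(193/168, 11/28)
obs 9: x=2 → posterior Normal(229/186, 11/31)
obs 10: x=7/4 → posterior Normal(521/408, 11/34)
obs 11: x=0 → posterior Normal(521/444, 11/37)
obs 12: x=-10 → posterior Normal(161/480, 11/40)

k = 7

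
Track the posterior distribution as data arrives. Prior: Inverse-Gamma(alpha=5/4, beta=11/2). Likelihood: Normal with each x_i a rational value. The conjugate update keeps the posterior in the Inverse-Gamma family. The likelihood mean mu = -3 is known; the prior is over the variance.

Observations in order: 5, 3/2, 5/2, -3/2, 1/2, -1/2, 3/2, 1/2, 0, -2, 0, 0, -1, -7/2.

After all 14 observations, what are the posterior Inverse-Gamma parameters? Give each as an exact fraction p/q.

obs 1: x=5 → posterior Inverse-Gamma(7/4, 75/2)
obs 2: x=3/2 → posterior Inverse-Gamma(9/4, 381/8)
obs 3: x=5/2 → posterior Inverse-Gamma(11/4, 251/4)
obs 4: x=-3/2 → posterior Inverse-Gamma(13/4, 511/8)
obs 5: x=1/2 → posterior Inverse-Gamma(15/4, 70)
obs 6: x=-1/2 → posterior Inverse-Gamma(17/4, 585/8)
obs 7: x=3/2 → posterior Inverse-Gamma(19/4, 333/4)
obs 8: x=1/2 → posterior Inverse-Gamma(21/4, 715/8)
obs 9: x=0 → posterior Inverse-Gamma(23/4, 751/8)
obs 10: x=-2 → posterior Inverse-Gamma(25/4, 755/8)
obs 11: x=0 → posterior Inverse-Gamma(27/4, 791/8)
obs 12: x=0 → posterior Inverse-Gamma(29/4, 827/8)
obs 13: x=-1 → posterior Inverse-Gamma(31/4, 843/8)
obs 14: x=-7/2 → posterior Inverse-Gamma(33/4, 211/2)

alpha=33/4, beta=211/2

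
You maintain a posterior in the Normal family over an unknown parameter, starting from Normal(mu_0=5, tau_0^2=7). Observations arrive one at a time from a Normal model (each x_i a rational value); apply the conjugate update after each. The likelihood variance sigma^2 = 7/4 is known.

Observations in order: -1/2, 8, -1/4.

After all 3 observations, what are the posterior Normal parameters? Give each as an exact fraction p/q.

obs 1: x=-1/2 → posterior Normal(3/5, 7/5)
obs 2: x=8 → posterior Normal(35/9, 7/9)
obs 3: x=-1/4 → posterior Normal(34/13, 7/13)

mu_0=34/13, tau_0^2=7/13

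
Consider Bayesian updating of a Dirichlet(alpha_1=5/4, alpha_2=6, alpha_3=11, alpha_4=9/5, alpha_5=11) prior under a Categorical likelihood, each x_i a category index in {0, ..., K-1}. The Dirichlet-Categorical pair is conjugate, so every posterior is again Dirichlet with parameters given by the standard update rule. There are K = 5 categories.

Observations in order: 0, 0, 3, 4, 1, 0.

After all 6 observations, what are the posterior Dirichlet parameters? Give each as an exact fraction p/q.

alpha_1=17/4, alpha_2=7, alpha_3=11, alpha_4=14/5, alpha_5=12

obs 1: x=0 → posterior Dirichlet(9/4, 6, 11, 9/5, 11)
obs 2: x=0 → posterior Dirichlet(13/4, 6, 11, 9/5, 11)
obs 3: x=3 → posterior Dirichlet(13/4, 6, 11, 14/5, 11)
obs 4: x=4 → posterior Dirichlet(13/4, 6, 11, 14/5, 12)
obs 5: x=1 → posterior Dirichlet(13/4, 7, 11, 14/5, 12)
obs 6: x=0 → posterior Dirichlet(17/4, 7, 11, 14/5, 12)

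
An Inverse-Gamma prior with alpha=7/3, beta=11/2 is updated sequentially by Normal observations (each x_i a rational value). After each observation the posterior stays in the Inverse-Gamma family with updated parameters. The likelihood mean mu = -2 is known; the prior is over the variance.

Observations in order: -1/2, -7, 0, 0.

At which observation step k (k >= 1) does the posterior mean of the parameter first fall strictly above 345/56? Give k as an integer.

obs 1: x=-1/2 → posterior Inverse-Gamma(17/6, 53/8)
obs 2: x=-7 → posterior Inverse-Gamma(10/3, 153/8)
obs 3: x=0 → posterior Inverse-Gamma(23/6, 169/8)
obs 4: x=0 → posterior Inverse-Gamma(13/3, 185/8)

k = 2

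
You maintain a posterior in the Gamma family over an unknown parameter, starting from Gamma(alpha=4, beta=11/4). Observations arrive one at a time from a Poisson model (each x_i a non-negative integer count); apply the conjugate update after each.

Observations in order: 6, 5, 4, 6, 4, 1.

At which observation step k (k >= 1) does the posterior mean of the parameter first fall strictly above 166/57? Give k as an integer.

k = 2

obs 1: x=6 → posterior Gamma(10, 15/4)
obs 2: x=5 → posterior Gamma(15, 19/4)
obs 3: x=4 → posterior Gamma(19, 23/4)
obs 4: x=6 → posterior Gamma(25, 27/4)
obs 5: x=4 → posterior Gamma(29, 31/4)
obs 6: x=1 → posterior Gamma(30, 35/4)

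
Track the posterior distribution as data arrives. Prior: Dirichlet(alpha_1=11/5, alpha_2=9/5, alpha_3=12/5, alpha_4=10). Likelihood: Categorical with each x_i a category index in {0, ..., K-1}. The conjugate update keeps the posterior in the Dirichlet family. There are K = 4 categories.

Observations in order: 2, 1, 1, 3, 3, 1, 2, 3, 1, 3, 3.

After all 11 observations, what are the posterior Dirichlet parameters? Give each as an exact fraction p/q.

alpha_1=11/5, alpha_2=29/5, alpha_3=22/5, alpha_4=15

obs 1: x=2 → posterior Dirichlet(11/5, 9/5, 17/5, 10)
obs 2: x=1 → posterior Dirichlet(11/5, 14/5, 17/5, 10)
obs 3: x=1 → posterior Dirichlet(11/5, 19/5, 17/5, 10)
obs 4: x=3 → posterior Dirichlet(11/5, 19/5, 17/5, 11)
obs 5: x=3 → posterior Dirichlet(11/5, 19/5, 17/5, 12)
obs 6: x=1 → posterior Dirichlet(11/5, 24/5, 17/5, 12)
obs 7: x=2 → posterior Dirichlet(11/5, 24/5, 22/5, 12)
obs 8: x=3 → posterior Dirichlet(11/5, 24/5, 22/5, 13)
obs 9: x=1 → posterior Dirichlet(11/5, 29/5, 22/5, 13)
obs 10: x=3 → posterior Dirichlet(11/5, 29/5, 22/5, 14)
obs 11: x=3 → posterior Dirichlet(11/5, 29/5, 22/5, 15)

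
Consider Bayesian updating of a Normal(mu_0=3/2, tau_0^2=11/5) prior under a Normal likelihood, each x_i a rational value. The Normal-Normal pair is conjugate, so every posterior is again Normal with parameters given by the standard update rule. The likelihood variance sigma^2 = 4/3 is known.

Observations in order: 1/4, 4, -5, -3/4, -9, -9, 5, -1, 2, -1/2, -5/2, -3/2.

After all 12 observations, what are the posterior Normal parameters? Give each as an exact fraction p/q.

obs 1: x=1/4 → posterior Normal(153/212, 44/53)
obs 2: x=4 → posterior Normal(681/344, 22/43)
obs 3: x=-5 → posterior Normal(3/68, 44/119)
obs 4: x=-3/4 → posterior Normal(-39/304, 11/38)
obs 5: x=-9 → posterior Normal(-633/370, 44/185)
obs 6: x=-9 → posterior Normal(-1227/436, 22/109)
obs 7: x=5 → posterior Normal(-897/502, 44/251)
obs 8: x=-1 → posterior Normal(-963/568, 11/71)
obs 9: x=2 → posterior Normal(-831/634, 44/317)
obs 10: x=-1/2 → posterior Normal(-216/175, 22/175)
obs 11: x=-5/2 → posterior Normal(-1029/766, 44/383)
obs 12: x=-3/2 → posterior Normal(-141/104, 11/104)

mu_0=-141/104, tau_0^2=11/104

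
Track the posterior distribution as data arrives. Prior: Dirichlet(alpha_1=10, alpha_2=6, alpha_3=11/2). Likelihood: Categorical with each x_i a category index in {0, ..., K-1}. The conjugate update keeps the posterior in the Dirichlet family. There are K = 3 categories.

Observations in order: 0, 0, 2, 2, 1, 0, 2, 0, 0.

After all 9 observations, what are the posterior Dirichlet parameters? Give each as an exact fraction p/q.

obs 1: x=0 → posterior Dirichlet(11, 6, 11/2)
obs 2: x=0 → posterior Dirichlet(12, 6, 11/2)
obs 3: x=2 → posterior Dirichlet(12, 6, 13/2)
obs 4: x=2 → posterior Dirichlet(12, 6, 15/2)
obs 5: x=1 → posterior Dirichlet(12, 7, 15/2)
obs 6: x=0 → posterior Dirichlet(13, 7, 15/2)
obs 7: x=2 → posterior Dirichlet(13, 7, 17/2)
obs 8: x=0 → posterior Dirichlet(14, 7, 17/2)
obs 9: x=0 → posterior Dirichlet(15, 7, 17/2)

alpha_1=15, alpha_2=7, alpha_3=17/2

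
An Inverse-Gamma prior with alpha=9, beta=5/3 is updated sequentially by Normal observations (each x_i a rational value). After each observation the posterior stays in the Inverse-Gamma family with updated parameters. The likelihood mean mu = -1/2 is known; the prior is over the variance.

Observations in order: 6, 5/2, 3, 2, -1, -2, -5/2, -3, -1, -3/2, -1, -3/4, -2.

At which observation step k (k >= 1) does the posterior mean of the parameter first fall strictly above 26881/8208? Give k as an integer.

k = 3

obs 1: x=6 → posterior Inverse-Gamma(19/2, 547/24)
obs 2: x=5/2 → posterior Inverse-Gamma(10, 655/24)
obs 3: x=3 → posterior Inverse-Gamma(21/2, 401/12)
obs 4: x=2 → posterior Inverse-Gamma(11, 877/24)
obs 5: x=-1 → posterior Inverse-Gamma(23/2, 110/3)
obs 6: x=-2 → posterior Inverse-Gamma(12, 907/24)
obs 7: x=-5/2 → posterior Inverse-Gamma(25/2, 955/24)
obs 8: x=-3 → posterior Inverse-Gamma(13, 515/12)
obs 9: x=-1 → posterior Inverse-Gamma(27/2, 1033/24)
obs 10: x=-3/2 → posterior Inverse-Gamma(14, 1045/24)
obs 11: x=-1 → posterior Inverse-Gamma(29/2, 131/3)
obs 12: x=-3/4 → posterior Inverse-Gamma(15, 4195/96)
obs 13: x=-2 → posterior Inverse-Gamma(31/2, 4303/96)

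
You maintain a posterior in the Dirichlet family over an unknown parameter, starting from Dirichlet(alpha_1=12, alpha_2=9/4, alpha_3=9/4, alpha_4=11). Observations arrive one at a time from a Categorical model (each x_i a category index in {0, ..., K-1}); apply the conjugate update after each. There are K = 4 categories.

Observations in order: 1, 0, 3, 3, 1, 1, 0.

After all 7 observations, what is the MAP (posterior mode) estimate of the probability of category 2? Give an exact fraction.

obs 1: x=1 → posterior Dirichlet(12, 13/4, 9/4, 11)
obs 2: x=0 → posterior Dirichlet(13, 13/4, 9/4, 11)
obs 3: x=3 → posterior Dirichlet(13, 13/4, 9/4, 12)
obs 4: x=3 → posterior Dirichlet(13, 13/4, 9/4, 13)
obs 5: x=1 → posterior Dirichlet(13, 17/4, 9/4, 13)
obs 6: x=1 → posterior Dirichlet(13, 21/4, 9/4, 13)
obs 7: x=0 → posterior Dirichlet(14, 21/4, 9/4, 13)

5/122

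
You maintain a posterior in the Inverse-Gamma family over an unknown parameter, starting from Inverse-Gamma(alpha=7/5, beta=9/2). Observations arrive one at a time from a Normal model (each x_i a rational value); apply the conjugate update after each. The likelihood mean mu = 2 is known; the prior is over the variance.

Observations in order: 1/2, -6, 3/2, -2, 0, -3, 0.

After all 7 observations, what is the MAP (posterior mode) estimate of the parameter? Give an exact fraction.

obs 1: x=1/2 → posterior Inverse-Gamma(19/10, 45/8)
obs 2: x=-6 → posterior Inverse-Gamma(12/5, 301/8)
obs 3: x=3/2 → posterior Inverse-Gamma(29/10, 151/4)
obs 4: x=-2 → posterior Inverse-Gamma(17/5, 183/4)
obs 5: x=0 → posterior Inverse-Gamma(39/10, 191/4)
obs 6: x=-3 → posterior Inverse-Gamma(22/5, 241/4)
obs 7: x=0 → posterior Inverse-Gamma(49/10, 249/4)

1245/118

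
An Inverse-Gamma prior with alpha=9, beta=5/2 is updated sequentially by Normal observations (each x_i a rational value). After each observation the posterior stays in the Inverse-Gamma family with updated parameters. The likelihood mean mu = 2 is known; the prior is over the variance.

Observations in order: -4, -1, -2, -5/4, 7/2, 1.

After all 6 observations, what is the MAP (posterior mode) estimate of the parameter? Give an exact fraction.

obs 1: x=-4 → posterior Inverse-Gamma(19/2, 41/2)
obs 2: x=-1 → posterior Inverse-Gamma(10, 25)
obs 3: x=-2 → posterior Inverse-Gamma(21/2, 33)
obs 4: x=-5/4 → posterior Inverse-Gamma(11, 1225/32)
obs 5: x=7/2 → posterior Inverse-Gamma(23/2, 1261/32)
obs 6: x=1 → posterior Inverse-Gamma(12, 1277/32)

1277/416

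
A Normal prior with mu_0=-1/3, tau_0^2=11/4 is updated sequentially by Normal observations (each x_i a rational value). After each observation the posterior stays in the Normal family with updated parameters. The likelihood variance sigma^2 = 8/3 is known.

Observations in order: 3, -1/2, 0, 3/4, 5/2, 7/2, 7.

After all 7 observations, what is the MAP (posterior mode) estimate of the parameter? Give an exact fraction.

6307/3156

obs 1: x=3 → posterior Normal(53/39, 88/65)
obs 2: x=-1/2 → posterior Normal(431/588, 44/49)
obs 3: x=0 → posterior Normal(431/786, 88/131)
obs 4: x=3/4 → posterior Normal(1159/1968, 22/41)
obs 5: x=5/2 → posterior Normal(2149/2364, 88/197)
obs 6: x=7/2 → posterior Normal(707/552, 44/115)
obs 7: x=7 → posterior Normal(6307/3156, 88/263)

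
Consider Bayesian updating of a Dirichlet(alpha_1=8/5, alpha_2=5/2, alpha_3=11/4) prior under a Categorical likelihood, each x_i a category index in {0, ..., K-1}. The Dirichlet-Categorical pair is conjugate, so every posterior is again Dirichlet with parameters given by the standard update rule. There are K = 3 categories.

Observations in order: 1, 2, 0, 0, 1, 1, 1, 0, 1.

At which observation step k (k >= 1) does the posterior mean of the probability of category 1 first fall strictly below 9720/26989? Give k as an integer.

obs 1: x=1 → posterior Dirichlet(8/5, 7/2, 11/4)
obs 2: x=2 → posterior Dirichlet(8/5, 7/2, 15/4)
obs 3: x=0 → posterior Dirichlet(13/5, 7/2, 15/4)
obs 4: x=0 → posterior Dirichlet(18/5, 7/2, 15/4)
obs 5: x=1 → posterior Dirichlet(18/5, 9/2, 15/4)
obs 6: x=1 → posterior Dirichlet(18/5, 11/2, 15/4)
obs 7: x=1 → posterior Dirichlet(18/5, 13/2, 15/4)
obs 8: x=0 → posterior Dirichlet(23/5, 13/2, 15/4)
obs 9: x=1 → posterior Dirichlet(23/5, 15/2, 15/4)

k = 3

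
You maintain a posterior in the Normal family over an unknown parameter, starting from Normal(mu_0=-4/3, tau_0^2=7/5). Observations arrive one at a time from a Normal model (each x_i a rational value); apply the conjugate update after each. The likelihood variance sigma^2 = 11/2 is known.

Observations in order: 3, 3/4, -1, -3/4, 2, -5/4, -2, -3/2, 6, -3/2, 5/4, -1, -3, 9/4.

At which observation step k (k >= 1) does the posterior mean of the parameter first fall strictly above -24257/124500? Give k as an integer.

obs 1: x=3 → posterior Normal(-94/207, 77/69)
obs 2: x=3/4 → posterior Normal(-125/498, 77/83)
obs 3: x=-1 → posterior Normal(-209/582, 77/97)
obs 4: x=-3/4 → posterior Normal(-136/333, 77/111)
obs 5: x=2 → posterior Normal(-52/375, 77/125)
obs 6: x=-5/4 → posterior Normal(-209/834, 77/139)
obs 7: x=-2 → posterior Normal(-377/918, 77/153)
obs 8: x=-3/2 → posterior Normal(-503/1002, 77/167)
obs 9: x=6 → posterior Normal(1/1086, 77/181)
obs 10: x=-3/2 → posterior Normal(-25/234, 77/195)
obs 11: x=5/4 → posterior Normal(-10/627, 7/19)
obs 12: x=-1 → posterior Normal(-52/669, 77/223)
obs 13: x=-3 → posterior Normal(-178/711, 77/237)
obs 14: x=9/4 → posterior Normal(-167/1506, 77/251)

k = 5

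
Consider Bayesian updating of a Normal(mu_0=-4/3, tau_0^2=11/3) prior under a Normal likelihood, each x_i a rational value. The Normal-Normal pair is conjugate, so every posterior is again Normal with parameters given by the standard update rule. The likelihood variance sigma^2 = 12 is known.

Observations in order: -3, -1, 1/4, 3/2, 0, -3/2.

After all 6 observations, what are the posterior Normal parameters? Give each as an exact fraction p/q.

obs 1: x=-3 → posterior Normal(-81/47, 132/47)
obs 2: x=-1 → posterior Normal(-46/29, 66/29)
obs 3: x=1/4 → posterior Normal(-119/92, 44/23)
obs 4: x=3/2 → posterior Normal(-291/320, 33/20)
obs 5: x=0 → posterior Normal(-291/364, 132/91)
obs 6: x=-3/2 → posterior Normal(-7/8, 22/17)

mu_0=-7/8, tau_0^2=22/17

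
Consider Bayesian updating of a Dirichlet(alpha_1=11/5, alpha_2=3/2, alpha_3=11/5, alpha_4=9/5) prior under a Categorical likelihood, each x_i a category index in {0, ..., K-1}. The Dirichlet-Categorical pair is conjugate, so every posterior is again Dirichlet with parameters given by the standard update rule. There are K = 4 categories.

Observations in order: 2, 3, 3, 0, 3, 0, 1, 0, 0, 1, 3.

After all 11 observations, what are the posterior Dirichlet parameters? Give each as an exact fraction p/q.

alpha_1=31/5, alpha_2=7/2, alpha_3=16/5, alpha_4=29/5

obs 1: x=2 → posterior Dirichlet(11/5, 3/2, 16/5, 9/5)
obs 2: x=3 → posterior Dirichlet(11/5, 3/2, 16/5, 14/5)
obs 3: x=3 → posterior Dirichlet(11/5, 3/2, 16/5, 19/5)
obs 4: x=0 → posterior Dirichlet(16/5, 3/2, 16/5, 19/5)
obs 5: x=3 → posterior Dirichlet(16/5, 3/2, 16/5, 24/5)
obs 6: x=0 → posterior Dirichlet(21/5, 3/2, 16/5, 24/5)
obs 7: x=1 → posterior Dirichlet(21/5, 5/2, 16/5, 24/5)
obs 8: x=0 → posterior Dirichlet(26/5, 5/2, 16/5, 24/5)
obs 9: x=0 → posterior Dirichlet(31/5, 5/2, 16/5, 24/5)
obs 10: x=1 → posterior Dirichlet(31/5, 7/2, 16/5, 24/5)
obs 11: x=3 → posterior Dirichlet(31/5, 7/2, 16/5, 29/5)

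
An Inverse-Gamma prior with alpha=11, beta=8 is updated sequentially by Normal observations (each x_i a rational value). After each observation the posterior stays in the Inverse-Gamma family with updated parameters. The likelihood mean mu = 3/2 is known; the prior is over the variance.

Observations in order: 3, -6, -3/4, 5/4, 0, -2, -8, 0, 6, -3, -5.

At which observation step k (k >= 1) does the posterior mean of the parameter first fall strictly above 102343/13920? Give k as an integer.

k = 10

obs 1: x=3 → posterior Inverse-Gamma(23/2, 73/8)
obs 2: x=-6 → posterior Inverse-Gamma(12, 149/4)
obs 3: x=-3/4 → posterior Inverse-Gamma(25/2, 1273/32)
obs 4: x=5/4 → posterior Inverse-Gamma(13, 637/16)
obs 5: x=0 → posterior Inverse-Gamma(27/2, 655/16)
obs 6: x=-2 → posterior Inverse-Gamma(14, 753/16)
obs 7: x=-8 → posterior Inverse-Gamma(29/2, 1475/16)
obs 8: x=0 → posterior Inverse-Gamma(15, 1493/16)
obs 9: x=6 → posterior Inverse-Gamma(31/2, 1655/16)
obs 10: x=-3 → posterior Inverse-Gamma(16, 1817/16)
obs 11: x=-5 → posterior Inverse-Gamma(33/2, 2155/16)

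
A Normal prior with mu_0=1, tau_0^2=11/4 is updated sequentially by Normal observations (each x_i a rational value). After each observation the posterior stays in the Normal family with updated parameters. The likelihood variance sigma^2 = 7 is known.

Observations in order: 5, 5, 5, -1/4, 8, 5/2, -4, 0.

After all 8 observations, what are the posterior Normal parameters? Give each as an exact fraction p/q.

obs 1: x=5 → posterior Normal(83/39, 77/39)
obs 2: x=5 → posterior Normal(69/25, 77/50)
obs 3: x=5 → posterior Normal(193/61, 77/61)
obs 4: x=-1/4 → posterior Normal(761/288, 77/72)
obs 5: x=8 → posterior Normal(1113/332, 77/83)
obs 6: x=5/2 → posterior Normal(1223/376, 77/94)
obs 7: x=-4 → posterior Normal(349/140, 11/15)
obs 8: x=0 → posterior Normal(1047/464, 77/116)

mu_0=1047/464, tau_0^2=77/116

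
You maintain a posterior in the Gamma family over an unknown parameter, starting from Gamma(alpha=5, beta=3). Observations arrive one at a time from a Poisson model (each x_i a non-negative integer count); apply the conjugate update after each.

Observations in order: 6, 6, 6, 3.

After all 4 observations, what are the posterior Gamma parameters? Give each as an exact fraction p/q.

obs 1: x=6 → posterior Gamma(11, 4)
obs 2: x=6 → posterior Gamma(17, 5)
obs 3: x=6 → posterior Gamma(23, 6)
obs 4: x=3 → posterior Gamma(26, 7)

alpha=26, beta=7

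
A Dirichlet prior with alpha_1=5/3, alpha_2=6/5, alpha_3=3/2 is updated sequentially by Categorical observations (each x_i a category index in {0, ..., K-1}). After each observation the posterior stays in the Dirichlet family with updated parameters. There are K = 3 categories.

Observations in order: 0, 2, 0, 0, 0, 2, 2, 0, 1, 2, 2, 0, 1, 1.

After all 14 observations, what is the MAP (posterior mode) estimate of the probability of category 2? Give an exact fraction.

obs 1: x=0 → posterior Dirichlet(8/3, 6/5, 3/2)
obs 2: x=2 → posterior Dirichlet(8/3, 6/5, 5/2)
obs 3: x=0 → posterior Dirichlet(11/3, 6/5, 5/2)
obs 4: x=0 → posterior Dirichlet(14/3, 6/5, 5/2)
obs 5: x=0 → posterior Dirichlet(17/3, 6/5, 5/2)
obs 6: x=2 → posterior Dirichlet(17/3, 6/5, 7/2)
obs 7: x=2 → posterior Dirichlet(17/3, 6/5, 9/2)
obs 8: x=0 → posterior Dirichlet(20/3, 6/5, 9/2)
obs 9: x=1 → posterior Dirichlet(20/3, 11/5, 9/2)
obs 10: x=2 → posterior Dirichlet(20/3, 11/5, 11/2)
obs 11: x=2 → posterior Dirichlet(20/3, 11/5, 13/2)
obs 12: x=0 → posterior Dirichlet(23/3, 11/5, 13/2)
obs 13: x=1 → posterior Dirichlet(23/3, 16/5, 13/2)
obs 14: x=1 → posterior Dirichlet(23/3, 21/5, 13/2)

165/461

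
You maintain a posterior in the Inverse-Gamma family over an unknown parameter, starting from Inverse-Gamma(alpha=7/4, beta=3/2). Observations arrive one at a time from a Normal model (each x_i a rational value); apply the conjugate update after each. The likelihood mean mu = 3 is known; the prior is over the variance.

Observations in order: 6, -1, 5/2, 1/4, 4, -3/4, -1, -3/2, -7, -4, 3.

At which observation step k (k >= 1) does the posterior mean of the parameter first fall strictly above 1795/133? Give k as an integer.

k = 9

obs 1: x=6 → posterior Inverse-Gamma(9/4, 6)
obs 2: x=-1 → posterior Inverse-Gamma(11/4, 14)
obs 3: x=5/2 → posterior Inverse-Gamma(13/4, 113/8)
obs 4: x=1/4 → posterior Inverse-Gamma(15/4, 573/32)
obs 5: x=4 → posterior Inverse-Gamma(17/4, 589/32)
obs 6: x=-3/4 → posterior Inverse-Gamma(19/4, 407/16)
obs 7: x=-1 → posterior Inverse-Gamma(21/4, 535/16)
obs 8: x=-3/2 → posterior Inverse-Gamma(23/4, 697/16)
obs 9: x=-7 → posterior Inverse-Gamma(25/4, 1497/16)
obs 10: x=-4 → posterior Inverse-Gamma(27/4, 1889/16)
obs 11: x=3 → posterior Inverse-Gamma(29/4, 1889/16)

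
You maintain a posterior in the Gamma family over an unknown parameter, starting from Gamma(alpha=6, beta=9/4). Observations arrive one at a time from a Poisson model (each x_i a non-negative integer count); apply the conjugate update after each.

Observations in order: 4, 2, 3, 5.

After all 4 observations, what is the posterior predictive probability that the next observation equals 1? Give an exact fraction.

obs 1: x=4 → posterior Gamma(10, 13/4)
obs 2: x=2 → posterior Gamma(12, 17/4)
obs 3: x=3 → posterior Gamma(15, 21/4)
obs 4: x=5 → posterior Gamma(20, 25/4)

727595761418342590332031250000/5132842708382182842735812571629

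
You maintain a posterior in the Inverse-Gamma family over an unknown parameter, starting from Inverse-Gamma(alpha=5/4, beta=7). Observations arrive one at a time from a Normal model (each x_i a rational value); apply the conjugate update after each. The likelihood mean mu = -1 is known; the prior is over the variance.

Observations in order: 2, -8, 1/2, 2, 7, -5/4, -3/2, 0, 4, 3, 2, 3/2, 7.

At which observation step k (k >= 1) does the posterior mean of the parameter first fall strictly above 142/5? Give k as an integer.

obs 1: x=2 → posterior Inverse-Gamma(7/4, 23/2)
obs 2: x=-8 → posterior Inverse-Gamma(9/4, 36)
obs 3: x=1/2 → posterior Inverse-Gamma(11/4, 297/8)
obs 4: x=2 → posterior Inverse-Gamma(13/4, 333/8)
obs 5: x=7 → posterior Inverse-Gamma(15/4, 589/8)
obs 6: x=-5/4 → posterior Inverse-Gamma(17/4, 2357/32)
obs 7: x=-3/2 → posterior Inverse-Gamma(19/4, 2361/32)
obs 8: x=0 → posterior Inverse-Gamma(21/4, 2377/32)
obs 9: x=4 → posterior Inverse-Gamma(23/4, 2777/32)
obs 10: x=3 → posterior Inverse-Gamma(25/4, 3033/32)
obs 11: x=2 → posterior Inverse-Gamma(27/4, 3177/32)
obs 12: x=3/2 → posterior Inverse-Gamma(29/4, 3277/32)
obs 13: x=7 → posterior Inverse-Gamma(31/4, 4301/32)

k = 2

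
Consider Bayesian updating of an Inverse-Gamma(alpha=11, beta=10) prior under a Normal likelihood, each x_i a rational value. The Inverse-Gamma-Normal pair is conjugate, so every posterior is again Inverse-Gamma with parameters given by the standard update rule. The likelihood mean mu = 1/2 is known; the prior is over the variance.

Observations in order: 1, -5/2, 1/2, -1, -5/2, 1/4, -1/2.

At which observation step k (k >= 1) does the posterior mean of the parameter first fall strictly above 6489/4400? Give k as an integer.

obs 1: x=1 → posterior Inverse-Gamma(23/2, 81/8)
obs 2: x=-5/2 → posterior Inverse-Gamma(12, 117/8)
obs 3: x=1/2 → posterior Inverse-Gamma(25/2, 117/8)
obs 4: x=-1 → posterior Inverse-Gamma(13, 63/4)
obs 5: x=-5/2 → posterior Inverse-Gamma(27/2, 81/4)
obs 6: x=1/4 → posterior Inverse-Gamma(14, 649/32)
obs 7: x=-1/2 → posterior Inverse-Gamma(29/2, 665/32)

k = 5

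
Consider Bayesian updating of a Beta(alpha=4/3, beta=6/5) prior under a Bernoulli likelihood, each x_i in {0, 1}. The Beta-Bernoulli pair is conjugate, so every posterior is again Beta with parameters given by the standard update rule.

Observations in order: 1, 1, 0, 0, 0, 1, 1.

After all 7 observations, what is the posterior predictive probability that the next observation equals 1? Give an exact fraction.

80/143

obs 1: x=1 → posterior Beta(7/3, 6/5)
obs 2: x=1 → posterior Beta(10/3, 6/5)
obs 3: x=0 → posterior Beta(10/3, 11/5)
obs 4: x=0 → posterior Beta(10/3, 16/5)
obs 5: x=0 → posterior Beta(10/3, 21/5)
obs 6: x=1 → posterior Beta(13/3, 21/5)
obs 7: x=1 → posterior Beta(16/3, 21/5)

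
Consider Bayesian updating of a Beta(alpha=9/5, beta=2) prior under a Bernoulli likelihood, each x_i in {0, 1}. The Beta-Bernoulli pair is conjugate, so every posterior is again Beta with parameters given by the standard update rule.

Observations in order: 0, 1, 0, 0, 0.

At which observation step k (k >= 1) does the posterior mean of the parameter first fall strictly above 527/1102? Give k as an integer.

k = 2

obs 1: x=0 → posterior Beta(9/5, 3)
obs 2: x=1 → posterior Beta(14/5, 3)
obs 3: x=0 → posterior Beta(14/5, 4)
obs 4: x=0 → posterior Beta(14/5, 5)
obs 5: x=0 → posterior Beta(14/5, 6)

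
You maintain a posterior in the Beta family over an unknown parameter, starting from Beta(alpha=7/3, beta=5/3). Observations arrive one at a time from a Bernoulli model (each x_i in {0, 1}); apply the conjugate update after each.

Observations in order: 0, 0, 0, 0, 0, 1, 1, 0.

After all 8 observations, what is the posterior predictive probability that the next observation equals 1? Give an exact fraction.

13/36

obs 1: x=0 → posterior Beta(7/3, 8/3)
obs 2: x=0 → posterior Beta(7/3, 11/3)
obs 3: x=0 → posterior Beta(7/3, 14/3)
obs 4: x=0 → posterior Beta(7/3, 17/3)
obs 5: x=0 → posterior Beta(7/3, 20/3)
obs 6: x=1 → posterior Beta(10/3, 20/3)
obs 7: x=1 → posterior Beta(13/3, 20/3)
obs 8: x=0 → posterior Beta(13/3, 23/3)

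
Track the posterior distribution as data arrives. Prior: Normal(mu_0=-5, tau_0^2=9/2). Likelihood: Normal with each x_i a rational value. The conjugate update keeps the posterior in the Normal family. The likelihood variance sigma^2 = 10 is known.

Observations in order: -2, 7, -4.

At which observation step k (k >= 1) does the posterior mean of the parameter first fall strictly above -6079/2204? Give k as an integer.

obs 1: x=-2 → posterior Normal(-118/29, 90/29)
obs 2: x=7 → posterior Normal(-55/38, 45/19)
obs 3: x=-4 → posterior Normal(-91/47, 90/47)

k = 2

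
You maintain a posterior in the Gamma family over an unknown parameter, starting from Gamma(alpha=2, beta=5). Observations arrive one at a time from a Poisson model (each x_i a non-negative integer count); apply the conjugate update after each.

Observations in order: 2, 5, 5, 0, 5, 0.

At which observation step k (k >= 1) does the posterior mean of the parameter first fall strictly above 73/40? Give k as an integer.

k = 5

obs 1: x=2 → posterior Gamma(4, 6)
obs 2: x=5 → posterior Gamma(9, 7)
obs 3: x=5 → posterior Gamma(14, 8)
obs 4: x=0 → posterior Gamma(14, 9)
obs 5: x=5 → posterior Gamma(19, 10)
obs 6: x=0 → posterior Gamma(19, 11)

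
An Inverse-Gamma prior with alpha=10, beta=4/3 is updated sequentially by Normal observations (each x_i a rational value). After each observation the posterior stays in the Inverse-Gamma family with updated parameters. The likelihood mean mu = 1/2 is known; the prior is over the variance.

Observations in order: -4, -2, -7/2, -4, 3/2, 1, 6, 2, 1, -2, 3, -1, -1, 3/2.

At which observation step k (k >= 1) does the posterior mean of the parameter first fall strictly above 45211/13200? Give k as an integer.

k = 7

obs 1: x=-4 → posterior Inverse-Gamma(21/2, 275/24)
obs 2: x=-2 → posterior Inverse-Gamma(11, 175/12)
obs 3: x=-7/2 → posterior Inverse-Gamma(23/2, 271/12)
obs 4: x=-4 → posterior Inverse-Gamma(12, 785/24)
obs 5: x=3/2 → posterior Inverse-Gamma(25/2, 797/24)
obs 6: x=1 → posterior Inverse-Gamma(13, 100/3)
obs 7: x=6 → posterior Inverse-Gamma(27/2, 1163/24)
obs 8: x=2 → posterior Inverse-Gamma(14, 595/12)
obs 9: x=1 → posterior Inverse-Gamma(29/2, 1193/24)
obs 10: x=-2 → posterior Inverse-Gamma(15, 317/6)
obs 11: x=3 → posterior Inverse-Gamma(31/2, 1343/24)
obs 12: x=-1 → posterior Inverse-Gamma(16, 685/12)
obs 13: x=-1 → posterior Inverse-Gamma(33/2, 1397/24)
obs 14: x=3/2 → posterior Inverse-Gamma(17, 1409/24)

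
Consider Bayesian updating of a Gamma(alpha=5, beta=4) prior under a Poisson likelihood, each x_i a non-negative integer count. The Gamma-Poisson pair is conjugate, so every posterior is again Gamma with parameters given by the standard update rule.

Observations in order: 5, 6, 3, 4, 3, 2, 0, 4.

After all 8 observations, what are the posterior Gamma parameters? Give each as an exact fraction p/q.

obs 1: x=5 → posterior Gamma(10, 5)
obs 2: x=6 → posterior Gamma(16, 6)
obs 3: x=3 → posterior Gamma(19, 7)
obs 4: x=4 → posterior Gamma(23, 8)
obs 5: x=3 → posterior Gamma(26, 9)
obs 6: x=2 → posterior Gamma(28, 10)
obs 7: x=0 → posterior Gamma(28, 11)
obs 8: x=4 → posterior Gamma(32, 12)

alpha=32, beta=12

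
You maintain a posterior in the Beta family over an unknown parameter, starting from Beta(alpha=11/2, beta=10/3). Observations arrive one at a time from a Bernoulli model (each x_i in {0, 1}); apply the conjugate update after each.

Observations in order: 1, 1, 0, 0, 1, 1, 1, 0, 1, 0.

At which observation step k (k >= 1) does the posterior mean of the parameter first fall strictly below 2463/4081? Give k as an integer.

k = 4

obs 1: x=1 → posterior Beta(13/2, 10/3)
obs 2: x=1 → posterior Beta(15/2, 10/3)
obs 3: x=0 → posterior Beta(15/2, 13/3)
obs 4: x=0 → posterior Beta(15/2, 16/3)
obs 5: x=1 → posterior Beta(17/2, 16/3)
obs 6: x=1 → posterior Beta(19/2, 16/3)
obs 7: x=1 → posterior Beta(21/2, 16/3)
obs 8: x=0 → posterior Beta(21/2, 19/3)
obs 9: x=1 → posterior Beta(23/2, 19/3)
obs 10: x=0 → posterior Beta(23/2, 22/3)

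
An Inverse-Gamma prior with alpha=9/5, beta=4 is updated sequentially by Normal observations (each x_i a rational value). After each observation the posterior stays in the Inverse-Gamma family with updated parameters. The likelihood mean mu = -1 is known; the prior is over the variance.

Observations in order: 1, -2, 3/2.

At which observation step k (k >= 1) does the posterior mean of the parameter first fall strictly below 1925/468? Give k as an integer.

obs 1: x=1 → posterior Inverse-Gamma(23/10, 6)
obs 2: x=-2 → posterior Inverse-Gamma(14/5, 13/2)
obs 3: x=3/2 → posterior Inverse-Gamma(33/10, 77/8)

k = 2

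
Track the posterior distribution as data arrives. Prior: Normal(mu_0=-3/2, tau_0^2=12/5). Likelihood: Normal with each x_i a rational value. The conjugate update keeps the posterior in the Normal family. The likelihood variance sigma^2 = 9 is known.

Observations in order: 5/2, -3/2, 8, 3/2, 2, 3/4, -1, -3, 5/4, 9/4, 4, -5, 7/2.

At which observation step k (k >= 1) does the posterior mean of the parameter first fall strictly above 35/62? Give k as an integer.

obs 1: x=5/2 → posterior Normal(-25/38, 36/19)
obs 2: x=-3/2 → posterior Normal(-37/46, 36/23)
obs 3: x=8 → posterior Normal(1/2, 4/3)
obs 4: x=3/2 → posterior Normal(39/62, 36/31)
obs 5: x=2 → posterior Normal(11/14, 36/35)
obs 6: x=3/4 → posterior Normal(61/78, 12/13)
obs 7: x=-1 → posterior Normal(53/86, 36/43)
obs 8: x=-3 → posterior Normal(29/94, 36/47)
obs 9: x=5/4 → posterior Normal(13/34, 12/17)
obs 10: x=9/4 → posterior Normal(57/110, 36/55)
obs 11: x=4 → posterior Normal(89/118, 36/59)
obs 12: x=-5 → posterior Normal(7/18, 4/7)
obs 13: x=7/2 → posterior Normal(77/134, 36/67)

k = 4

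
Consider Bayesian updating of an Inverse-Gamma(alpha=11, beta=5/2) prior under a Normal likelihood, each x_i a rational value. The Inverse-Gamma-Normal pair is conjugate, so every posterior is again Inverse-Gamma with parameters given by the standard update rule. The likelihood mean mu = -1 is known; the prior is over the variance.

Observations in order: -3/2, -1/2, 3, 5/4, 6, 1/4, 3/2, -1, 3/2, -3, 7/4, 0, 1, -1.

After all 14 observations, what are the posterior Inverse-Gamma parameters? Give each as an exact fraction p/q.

obs 1: x=-3/2 → posterior Inverse-Gamma(23/2, 21/8)
obs 2: x=-1/2 → posterior Inverse-Gamma(12, 11/4)
obs 3: x=3 → posterior Inverse-Gamma(25/2, 43/4)
obs 4: x=5/4 → posterior Inverse-Gamma(13, 425/32)
obs 5: x=6 → posterior Inverse-Gamma(27/2, 1209/32)
obs 6: x=1/4 → posterior Inverse-Gamma(14, 617/16)
obs 7: x=3/2 → posterior Inverse-Gamma(29/2, 667/16)
obs 8: x=-1 → posterior Inverse-Gamma(15, 667/16)
obs 9: x=3/2 → posterior Inverse-Gamma(31/2, 717/16)
obs 10: x=-3 → posterior Inverse-Gamma(16, 749/16)
obs 11: x=7/4 → posterior Inverse-Gamma(33/2, 1619/32)
obs 12: x=0 → posterior Inverse-Gamma(17, 1635/32)
obs 13: x=1 → posterior Inverse-Gamma(35/2, 1699/32)
obs 14: x=-1 → posterior Inverse-Gamma(18, 1699/32)

alpha=18, beta=1699/32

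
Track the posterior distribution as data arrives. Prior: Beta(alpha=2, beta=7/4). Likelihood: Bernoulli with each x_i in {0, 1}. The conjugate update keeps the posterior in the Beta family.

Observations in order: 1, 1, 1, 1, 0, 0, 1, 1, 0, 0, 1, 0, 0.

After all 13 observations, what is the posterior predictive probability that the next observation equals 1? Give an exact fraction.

36/67

obs 1: x=1 → posterior Beta(3, 7/4)
obs 2: x=1 → posterior Beta(4, 7/4)
obs 3: x=1 → posterior Beta(5, 7/4)
obs 4: x=1 → posterior Beta(6, 7/4)
obs 5: x=0 → posterior Beta(6, 11/4)
obs 6: x=0 → posterior Beta(6, 15/4)
obs 7: x=1 → posterior Beta(7, 15/4)
obs 8: x=1 → posterior Beta(8, 15/4)
obs 9: x=0 → posterior Beta(8, 19/4)
obs 10: x=0 → posterior Beta(8, 23/4)
obs 11: x=1 → posterior Beta(9, 23/4)
obs 12: x=0 → posterior Beta(9, 27/4)
obs 13: x=0 → posterior Beta(9, 31/4)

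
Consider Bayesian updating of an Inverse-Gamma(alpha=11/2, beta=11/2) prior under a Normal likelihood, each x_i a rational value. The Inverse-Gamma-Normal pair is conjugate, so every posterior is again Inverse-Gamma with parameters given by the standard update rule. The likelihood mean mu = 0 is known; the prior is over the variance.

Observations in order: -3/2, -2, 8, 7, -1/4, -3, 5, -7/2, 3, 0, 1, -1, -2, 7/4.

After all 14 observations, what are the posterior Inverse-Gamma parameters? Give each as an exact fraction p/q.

alpha=25/2, beta=1557/16

obs 1: x=-3/2 → posterior Inverse-Gamma(6, 53/8)
obs 2: x=-2 → posterior Inverse-Gamma(13/2, 69/8)
obs 3: x=8 → posterior Inverse-Gamma(7, 325/8)
obs 4: x=7 → posterior Inverse-Gamma(15/2, 521/8)
obs 5: x=-1/4 → posterior Inverse-Gamma(8, 2085/32)
obs 6: x=-3 → posterior Inverse-Gamma(17/2, 2229/32)
obs 7: x=5 → posterior Inverse-Gamma(9, 2629/32)
obs 8: x=-7/2 → posterior Inverse-Gamma(19/2, 2825/32)
obs 9: x=3 → posterior Inverse-Gamma(10, 2969/32)
obs 10: x=0 → posterior Inverse-Gamma(21/2, 2969/32)
obs 11: x=1 → posterior Inverse-Gamma(11, 2985/32)
obs 12: x=-1 → posterior Inverse-Gamma(23/2, 3001/32)
obs 13: x=-2 → posterior Inverse-Gamma(12, 3065/32)
obs 14: x=7/4 → posterior Inverse-Gamma(25/2, 1557/16)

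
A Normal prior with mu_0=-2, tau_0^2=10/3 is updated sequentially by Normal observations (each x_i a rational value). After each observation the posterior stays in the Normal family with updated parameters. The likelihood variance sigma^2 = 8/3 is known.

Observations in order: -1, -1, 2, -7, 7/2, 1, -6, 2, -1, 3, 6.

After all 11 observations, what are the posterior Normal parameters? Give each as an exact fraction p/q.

mu_0=-1/118, tau_0^2=40/177

obs 1: x=-1 → posterior Normal(-13/9, 40/27)
obs 2: x=-1 → posterior Normal(-9/7, 20/21)
obs 3: x=2 → posterior Normal(-8/19, 40/57)
obs 4: x=-7 → posterior Normal(-43/24, 5/9)
obs 5: x=7/2 → posterior Normal(-51/58, 40/87)
obs 6: x=1 → posterior Normal(-41/68, 20/51)
obs 7: x=-6 → posterior Normal(-101/78, 40/117)
obs 8: x=2 → posterior Normal(-81/88, 10/33)
obs 9: x=-1 → posterior Normal(-13/14, 40/147)
obs 10: x=3 → posterior Normal(-61/108, 20/81)
obs 11: x=6 → posterior Normal(-1/118, 40/177)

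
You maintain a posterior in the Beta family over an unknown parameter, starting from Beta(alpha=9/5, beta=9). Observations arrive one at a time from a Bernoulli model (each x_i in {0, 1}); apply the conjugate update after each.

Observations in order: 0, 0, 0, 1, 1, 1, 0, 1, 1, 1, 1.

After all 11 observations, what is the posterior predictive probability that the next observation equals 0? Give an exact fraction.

obs 1: x=0 → posterior Beta(9/5, 10)
obs 2: x=0 → posterior Beta(9/5, 11)
obs 3: x=0 → posterior Beta(9/5, 12)
obs 4: x=1 → posterior Beta(14/5, 12)
obs 5: x=1 → posterior Beta(19/5, 12)
obs 6: x=1 → posterior Beta(24/5, 12)
obs 7: x=0 → posterior Beta(24/5, 13)
obs 8: x=1 → posterior Beta(29/5, 13)
obs 9: x=1 → posterior Beta(34/5, 13)
obs 10: x=1 → posterior Beta(39/5, 13)
obs 11: x=1 → posterior Beta(44/5, 13)

65/109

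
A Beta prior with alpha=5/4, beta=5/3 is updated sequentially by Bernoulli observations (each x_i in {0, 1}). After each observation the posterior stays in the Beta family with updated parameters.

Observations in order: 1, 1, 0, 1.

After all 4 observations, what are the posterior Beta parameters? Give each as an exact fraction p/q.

alpha=17/4, beta=8/3

obs 1: x=1 → posterior Beta(9/4, 5/3)
obs 2: x=1 → posterior Beta(13/4, 5/3)
obs 3: x=0 → posterior Beta(13/4, 8/3)
obs 4: x=1 → posterior Beta(17/4, 8/3)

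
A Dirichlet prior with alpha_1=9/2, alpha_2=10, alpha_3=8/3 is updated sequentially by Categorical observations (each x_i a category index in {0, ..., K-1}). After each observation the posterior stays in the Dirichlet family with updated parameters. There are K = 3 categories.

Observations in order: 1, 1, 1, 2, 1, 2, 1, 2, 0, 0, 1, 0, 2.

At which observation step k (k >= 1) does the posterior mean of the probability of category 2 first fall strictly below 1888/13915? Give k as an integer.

obs 1: x=1 → posterior Dirichlet(9/2, 11, 8/3)
obs 2: x=1 → posterior Dirichlet(9/2, 12, 8/3)
obs 3: x=1 → posterior Dirichlet(9/2, 13, 8/3)
obs 4: x=2 → posterior Dirichlet(9/2, 13, 11/3)
obs 5: x=1 → posterior Dirichlet(9/2, 14, 11/3)
obs 6: x=2 → posterior Dirichlet(9/2, 14, 14/3)
obs 7: x=1 → posterior Dirichlet(9/2, 15, 14/3)
obs 8: x=2 → posterior Dirichlet(9/2, 15, 17/3)
obs 9: x=0 → posterior Dirichlet(11/2, 15, 17/3)
obs 10: x=0 → posterior Dirichlet(13/2, 15, 17/3)
obs 11: x=1 → posterior Dirichlet(13/2, 16, 17/3)
obs 12: x=0 → posterior Dirichlet(15/2, 16, 17/3)
obs 13: x=2 → posterior Dirichlet(15/2, 16, 20/3)

k = 3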